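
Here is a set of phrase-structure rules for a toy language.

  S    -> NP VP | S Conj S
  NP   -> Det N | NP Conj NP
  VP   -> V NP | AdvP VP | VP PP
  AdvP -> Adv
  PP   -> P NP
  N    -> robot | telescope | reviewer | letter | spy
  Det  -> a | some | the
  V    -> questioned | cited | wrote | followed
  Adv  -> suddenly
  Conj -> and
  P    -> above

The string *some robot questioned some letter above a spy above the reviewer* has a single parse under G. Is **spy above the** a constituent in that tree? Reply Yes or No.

[S [NP [Det some] [N robot]] [VP [VP [VP [V questioned] [NP [Det some] [N letter]]] [PP [P above] [NP [Det a] [N spy]]]] [PP [P above] [NP [Det the] [N reviewer]]]]]
The smallest constituent containing 'spy above the' is the VP spanning 'questioned some letter above a spy above the reviewer'; no single node in the tree dominates exactly the given words.

No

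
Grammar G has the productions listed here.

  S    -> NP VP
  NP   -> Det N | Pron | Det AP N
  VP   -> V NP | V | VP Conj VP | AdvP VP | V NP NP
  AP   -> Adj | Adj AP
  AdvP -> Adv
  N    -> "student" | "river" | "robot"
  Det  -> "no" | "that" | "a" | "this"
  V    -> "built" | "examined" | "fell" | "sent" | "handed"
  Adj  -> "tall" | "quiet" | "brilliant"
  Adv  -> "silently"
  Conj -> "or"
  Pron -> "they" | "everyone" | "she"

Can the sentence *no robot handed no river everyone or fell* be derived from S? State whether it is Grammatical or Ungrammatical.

S
  NP
    Det: no
    N: robot
  VP
    VP
      V: handed
      NP
        Det: no
        N: river
      NP
        Pron: everyone
    Conj: or
    VP
      V: fell
Every word is introduced by a lexical rule and the phrasal rules combine the resulting categories into a single S.

Grammatical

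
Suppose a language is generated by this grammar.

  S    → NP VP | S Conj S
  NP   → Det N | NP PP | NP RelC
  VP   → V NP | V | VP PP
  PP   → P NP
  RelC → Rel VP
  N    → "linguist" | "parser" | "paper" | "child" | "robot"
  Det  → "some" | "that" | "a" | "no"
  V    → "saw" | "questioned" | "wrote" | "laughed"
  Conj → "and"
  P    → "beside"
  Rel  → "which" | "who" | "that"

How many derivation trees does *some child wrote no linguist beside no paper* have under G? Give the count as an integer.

The two bracketings:
[S [NP [Det some] [N child]] [VP [V wrote] [NP [NP [Det no] [N linguist]] [PP [P beside] [NP [Det no] [N paper]]]]]]
[S [NP [Det some] [N child]] [VP [VP [V wrote] [NP [Det no] [N linguist]]] [PP [P beside] [NP [Det no] [N paper]]]]]
The difference turns on whether NP → NP PP is used at the relevant span, versus an alternative expansion of NP.

2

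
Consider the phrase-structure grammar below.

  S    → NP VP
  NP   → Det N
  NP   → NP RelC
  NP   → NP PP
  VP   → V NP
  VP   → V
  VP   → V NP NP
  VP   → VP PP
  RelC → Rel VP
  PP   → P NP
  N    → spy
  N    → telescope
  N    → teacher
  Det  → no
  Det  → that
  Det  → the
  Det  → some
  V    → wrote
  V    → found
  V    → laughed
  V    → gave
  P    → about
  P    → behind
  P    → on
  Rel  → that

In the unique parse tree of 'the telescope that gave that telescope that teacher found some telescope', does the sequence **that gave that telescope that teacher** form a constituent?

[S [NP [NP [Det the] [N telescope]] [RelC [Rel that] [VP [V gave] [NP [Det that] [N telescope]] [NP [Det that] [N teacher]]]]] [VP [V found] [NP [Det some] [N telescope]]]]
The words 'that gave that telescope that teacher' are exhaustively dominated by a single RelC node (built by RelC → Rel VP), so they form a constituent.

Yes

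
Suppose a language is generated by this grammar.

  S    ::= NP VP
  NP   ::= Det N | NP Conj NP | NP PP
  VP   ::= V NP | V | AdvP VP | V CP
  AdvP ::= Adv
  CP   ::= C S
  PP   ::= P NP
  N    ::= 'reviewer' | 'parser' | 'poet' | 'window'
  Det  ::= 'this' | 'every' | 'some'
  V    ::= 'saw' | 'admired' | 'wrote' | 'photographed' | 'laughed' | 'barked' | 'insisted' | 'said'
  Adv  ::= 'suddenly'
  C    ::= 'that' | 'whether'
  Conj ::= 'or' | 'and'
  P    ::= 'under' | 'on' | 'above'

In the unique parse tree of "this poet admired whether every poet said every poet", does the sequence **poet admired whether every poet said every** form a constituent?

No

[S [NP [Det this] [N poet]] [VP [V admired] [CP [C whether] [S [NP [Det every] [N poet]] [VP [V said] [NP [Det every] [N poet]]]]]]]
The smallest constituent containing 'poet admired whether every poet said every' is the S spanning 'this poet admired whether every poet said every poet'; no single node in the tree dominates exactly the given words.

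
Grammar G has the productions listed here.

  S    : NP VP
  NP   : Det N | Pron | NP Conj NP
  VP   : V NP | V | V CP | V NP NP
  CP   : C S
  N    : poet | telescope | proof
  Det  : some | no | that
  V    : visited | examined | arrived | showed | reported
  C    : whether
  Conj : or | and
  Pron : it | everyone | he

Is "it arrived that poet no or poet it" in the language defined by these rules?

Ungrammatical

A Det word can never sit immediately before a Conj word in any string this grammar generates, so the substring 'no or' rules out a derivation.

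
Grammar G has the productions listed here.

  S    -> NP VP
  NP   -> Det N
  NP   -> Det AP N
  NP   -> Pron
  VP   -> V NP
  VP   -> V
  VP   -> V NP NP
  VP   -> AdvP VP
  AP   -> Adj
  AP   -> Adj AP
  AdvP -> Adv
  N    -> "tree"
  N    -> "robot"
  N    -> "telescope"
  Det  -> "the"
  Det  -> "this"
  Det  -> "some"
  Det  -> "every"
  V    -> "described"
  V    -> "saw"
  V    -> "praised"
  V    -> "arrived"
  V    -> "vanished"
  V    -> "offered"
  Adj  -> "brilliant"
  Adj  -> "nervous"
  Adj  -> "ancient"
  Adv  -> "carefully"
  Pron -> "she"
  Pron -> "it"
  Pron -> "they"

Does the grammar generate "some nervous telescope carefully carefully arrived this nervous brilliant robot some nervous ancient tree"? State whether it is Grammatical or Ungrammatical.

Grammatical

S
  NP
    Det: some
    AP
      Adj: nervous
    N: telescope
  VP
    AdvP
      Adv: carefully
    VP
      AdvP
        Adv: carefully
      VP
        V: arrived
        NP
          Det: this
          AP
            Adj: nervous
            AP
              Adj: brilliant
          N: robot
        NP
          Det: some
          AP
            Adj: nervous
            AP
              Adj: ancient
          N: tree
The bracketing above is licensed at every node by one of the given productions, with S at the root.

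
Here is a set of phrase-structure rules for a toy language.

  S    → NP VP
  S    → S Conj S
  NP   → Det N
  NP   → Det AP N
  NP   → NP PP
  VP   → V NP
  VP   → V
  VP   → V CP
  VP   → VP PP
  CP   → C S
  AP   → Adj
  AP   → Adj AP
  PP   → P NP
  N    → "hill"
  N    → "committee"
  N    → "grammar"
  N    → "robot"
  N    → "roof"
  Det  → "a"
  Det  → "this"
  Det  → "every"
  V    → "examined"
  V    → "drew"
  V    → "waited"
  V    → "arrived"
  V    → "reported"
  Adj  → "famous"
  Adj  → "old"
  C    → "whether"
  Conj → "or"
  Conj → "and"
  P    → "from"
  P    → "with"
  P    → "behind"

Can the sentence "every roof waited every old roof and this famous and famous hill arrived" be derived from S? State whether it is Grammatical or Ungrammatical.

An Adj word can never sit immediately before a Conj word in any string this grammar generates, so the substring 'famous and' rules out a derivation.

Ungrammatical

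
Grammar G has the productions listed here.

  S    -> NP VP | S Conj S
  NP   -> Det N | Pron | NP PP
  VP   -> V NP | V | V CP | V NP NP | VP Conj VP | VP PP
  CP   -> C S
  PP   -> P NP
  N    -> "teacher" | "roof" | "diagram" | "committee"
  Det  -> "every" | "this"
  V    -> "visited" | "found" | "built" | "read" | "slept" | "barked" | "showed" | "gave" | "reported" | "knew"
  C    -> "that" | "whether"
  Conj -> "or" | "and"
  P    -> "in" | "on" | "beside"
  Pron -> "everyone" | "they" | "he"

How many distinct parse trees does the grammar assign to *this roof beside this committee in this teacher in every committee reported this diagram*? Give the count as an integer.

Two of the 5 distinct bracketings:
[S [NP [NP [Det this] [N roof]] [PP [P beside] [NP [NP [Det this] [N committee]] [PP [P in] [NP [NP [Det this] [N teacher]] [PP [P in] [NP [Det every] [N committee]]]]]]]] [VP [V reported] [NP [Det this] [N diagram]]]]
[S [NP [NP [Det this] [N roof]] [PP [P beside] [NP [NP [NP [Det this] [N committee]] [PP [P in] [NP [Det this] [N teacher]]]] [PP [P in] [NP [Det every] [N committee]]]]]] [VP [V reported] [NP [Det this] [N diagram]]]]
The trees differ in how a recursive rule is bracketed over the same span.

5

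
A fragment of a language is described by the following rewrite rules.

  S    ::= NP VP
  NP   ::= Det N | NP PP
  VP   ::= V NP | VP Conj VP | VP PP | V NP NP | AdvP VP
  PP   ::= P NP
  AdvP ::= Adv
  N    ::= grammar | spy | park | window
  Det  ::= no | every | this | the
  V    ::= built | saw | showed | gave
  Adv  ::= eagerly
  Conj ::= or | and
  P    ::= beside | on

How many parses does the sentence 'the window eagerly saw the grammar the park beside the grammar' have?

3

Two of the 3 distinct bracketings:
[S [NP [Det the] [N window]] [VP [VP [AdvP [Adv eagerly]] [VP [V saw] [NP [Det the] [N grammar]] [NP [Det the] [N park]]]] [PP [P beside] [NP [Det the] [N grammar]]]]]
[S [NP [Det the] [N window]] [VP [AdvP [Adv eagerly]] [VP [VP [V saw] [NP [Det the] [N grammar]] [NP [Det the] [N park]]] [PP [P beside] [NP [Det the] [N grammar]]]]]]
The trees differ in how a recursive rule is bracketed over the same span.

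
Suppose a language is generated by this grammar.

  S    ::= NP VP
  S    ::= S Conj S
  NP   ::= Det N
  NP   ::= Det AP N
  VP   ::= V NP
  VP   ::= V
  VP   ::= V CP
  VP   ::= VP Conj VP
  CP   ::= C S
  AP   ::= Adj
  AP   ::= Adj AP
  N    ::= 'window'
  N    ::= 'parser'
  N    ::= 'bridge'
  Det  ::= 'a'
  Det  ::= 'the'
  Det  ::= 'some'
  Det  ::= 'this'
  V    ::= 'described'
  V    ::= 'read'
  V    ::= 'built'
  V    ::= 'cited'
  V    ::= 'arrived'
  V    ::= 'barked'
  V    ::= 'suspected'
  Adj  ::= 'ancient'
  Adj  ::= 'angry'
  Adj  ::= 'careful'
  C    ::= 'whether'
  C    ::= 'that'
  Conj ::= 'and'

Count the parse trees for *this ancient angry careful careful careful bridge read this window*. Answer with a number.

[S [NP [Det this] [AP [Adj ancient] [AP [Adj angry] [AP [Adj careful] [AP [Adj careful] [AP [Adj careful]]]]]] [N bridge]] [VP [V read] [NP [Det this] [N window]]]]
No rule offers an alternative attachment or grouping for any span, so this is the only derivation.

1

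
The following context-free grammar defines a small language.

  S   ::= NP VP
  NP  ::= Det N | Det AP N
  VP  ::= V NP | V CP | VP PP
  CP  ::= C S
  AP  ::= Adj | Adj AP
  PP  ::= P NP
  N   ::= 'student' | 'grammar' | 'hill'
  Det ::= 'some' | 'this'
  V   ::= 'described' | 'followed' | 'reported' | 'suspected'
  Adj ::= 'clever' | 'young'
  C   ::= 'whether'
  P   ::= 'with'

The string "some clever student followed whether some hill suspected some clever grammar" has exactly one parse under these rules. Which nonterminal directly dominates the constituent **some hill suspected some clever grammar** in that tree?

CP

[S [NP [Det some] [AP [Adj clever]] [N student]] [VP [V followed] [CP [C whether] [S [NP [Det some] [N hill]] [VP [V suspected] [NP [Det some] [AP [Adj clever]] [N grammar]]]]]]]
The span 'some hill suspected some clever grammar' is the S node built by S → NP VP.
Its mother is the CP built by CP → C S.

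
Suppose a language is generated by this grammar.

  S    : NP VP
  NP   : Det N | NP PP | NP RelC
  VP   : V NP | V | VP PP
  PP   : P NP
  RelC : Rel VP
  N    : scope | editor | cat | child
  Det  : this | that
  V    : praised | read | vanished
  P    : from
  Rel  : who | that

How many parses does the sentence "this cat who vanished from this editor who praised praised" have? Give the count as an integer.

4

Two of the 4 distinct bracketings:
[S [NP [NP [NP [Det this] [N cat]] [RelC [Rel who] [VP [V vanished]]]] [PP [P from] [NP [NP [Det this] [N editor]] [RelC [Rel who] [VP [V praised]]]]]] [VP [V praised]]]
[S [NP [NP [Det this] [N cat]] [RelC [Rel who] [VP [VP [V vanished]] [PP [P from] [NP [NP [Det this] [N editor]] [RelC [Rel who] [VP [V praised]]]]]]]] [VP [V praised]]]
The difference turns on whether NP → NP PP is used at the relevant span, versus an alternative expansion of NP.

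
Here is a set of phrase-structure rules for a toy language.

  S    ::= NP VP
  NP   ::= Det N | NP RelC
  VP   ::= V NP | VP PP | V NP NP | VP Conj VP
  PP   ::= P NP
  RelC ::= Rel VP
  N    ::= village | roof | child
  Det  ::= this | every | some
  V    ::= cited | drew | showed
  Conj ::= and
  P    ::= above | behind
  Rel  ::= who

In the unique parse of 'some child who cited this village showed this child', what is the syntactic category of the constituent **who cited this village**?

RelC

S
  NP
    NP
      Det: some
      N: child
    RelC
      Rel: who
      VP
        V: cited
        NP
          Det: this
          N: village
  VP
    V: showed
    NP
      Det: this
      N: child
The span 'who cited this village' is the RelC node built by RelC → Rel VP.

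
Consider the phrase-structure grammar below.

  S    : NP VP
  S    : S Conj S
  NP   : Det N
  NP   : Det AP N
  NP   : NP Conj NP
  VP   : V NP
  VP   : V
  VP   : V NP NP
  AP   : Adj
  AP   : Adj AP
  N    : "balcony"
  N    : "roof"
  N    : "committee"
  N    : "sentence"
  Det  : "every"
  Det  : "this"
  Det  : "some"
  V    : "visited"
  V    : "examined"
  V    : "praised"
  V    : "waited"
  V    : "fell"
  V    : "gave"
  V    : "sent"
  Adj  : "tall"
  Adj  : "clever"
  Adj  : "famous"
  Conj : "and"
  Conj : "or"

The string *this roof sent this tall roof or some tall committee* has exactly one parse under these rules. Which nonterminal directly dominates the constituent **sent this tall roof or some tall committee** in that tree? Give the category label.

S

S
  NP
    Det: this
    N: roof
  VP
    V: sent
    NP
      NP
        Det: this
        AP
          Adj: tall
        N: roof
      Conj: or
      NP
        Det: some
        AP
          Adj: tall
        N: committee
The span 'sent this tall roof or some tall committee' is the VP node built by VP → V NP.
Its mother is the S built by S → NP VP.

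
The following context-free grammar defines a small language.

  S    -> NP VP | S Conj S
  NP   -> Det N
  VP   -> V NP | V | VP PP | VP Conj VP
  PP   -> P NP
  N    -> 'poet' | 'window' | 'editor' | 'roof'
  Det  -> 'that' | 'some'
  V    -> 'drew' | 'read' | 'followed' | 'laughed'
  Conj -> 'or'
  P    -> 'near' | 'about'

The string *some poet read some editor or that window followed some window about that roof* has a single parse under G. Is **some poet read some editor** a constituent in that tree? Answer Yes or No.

Yes

[S [S [NP [Det some] [N poet]] [VP [V read] [NP [Det some] [N editor]]]] [Conj or] [S [NP [Det that] [N window]] [VP [VP [V followed] [NP [Det some] [N window]]] [PP [P about] [NP [Det that] [N roof]]]]]]
The words 'some poet read some editor' are exhaustively dominated by a single S node (built by S → NP VP), so they form a constituent.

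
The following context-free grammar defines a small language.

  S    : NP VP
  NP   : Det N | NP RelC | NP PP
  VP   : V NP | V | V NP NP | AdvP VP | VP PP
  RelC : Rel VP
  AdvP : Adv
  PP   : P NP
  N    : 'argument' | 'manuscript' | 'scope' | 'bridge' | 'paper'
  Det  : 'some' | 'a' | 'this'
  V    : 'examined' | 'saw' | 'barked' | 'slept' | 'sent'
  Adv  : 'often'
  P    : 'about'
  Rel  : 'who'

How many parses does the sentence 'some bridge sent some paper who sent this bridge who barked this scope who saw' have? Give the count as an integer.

Two of the 11 distinct bracketings:
[S [NP [Det some] [N bridge]] [VP [V sent] [NP [NP [Det some] [N paper]] [RelC [Rel who] [VP [V sent] [NP [NP [Det this] [N bridge]] [RelC [Rel who] [VP [V barked] [NP [NP [Det this] [N scope]] [RelC [Rel who] [VP [V saw]]]]]]]]]]]]
[S [NP [Det some] [N bridge]] [VP [V sent] [NP [NP [Det some] [N paper]] [RelC [Rel who] [VP [V sent] [NP [NP [NP [Det this] [N bridge]] [RelC [Rel who] [VP [V barked] [NP [Det this] [N scope]]]]] [RelC [Rel who] [VP [V saw]]]]]]]]]
The trees differ in how a recursive rule is bracketed over the same span.

11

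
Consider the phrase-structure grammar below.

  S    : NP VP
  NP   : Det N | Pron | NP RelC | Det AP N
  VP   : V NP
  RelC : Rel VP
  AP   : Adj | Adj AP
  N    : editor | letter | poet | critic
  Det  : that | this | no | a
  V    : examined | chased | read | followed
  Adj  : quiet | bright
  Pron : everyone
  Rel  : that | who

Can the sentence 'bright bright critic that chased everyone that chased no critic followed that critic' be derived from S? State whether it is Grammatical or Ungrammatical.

Ungrammatical

For S → NP VP, no prefix of the string parses as an NP.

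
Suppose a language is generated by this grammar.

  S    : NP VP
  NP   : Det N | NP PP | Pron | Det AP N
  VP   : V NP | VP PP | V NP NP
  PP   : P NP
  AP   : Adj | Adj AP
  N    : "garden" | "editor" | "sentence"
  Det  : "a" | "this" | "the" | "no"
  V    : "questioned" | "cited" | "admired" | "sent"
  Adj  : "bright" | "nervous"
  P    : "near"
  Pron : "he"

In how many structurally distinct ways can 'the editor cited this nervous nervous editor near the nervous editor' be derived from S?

2

The two bracketings:
[S [NP [Det the] [N editor]] [VP [V cited] [NP [NP [Det this] [AP [Adj nervous] [AP [Adj nervous]]] [N editor]] [PP [P near] [NP [Det the] [AP [Adj nervous]] [N editor]]]]]]
[S [NP [Det the] [N editor]] [VP [VP [V cited] [NP [Det this] [AP [Adj nervous] [AP [Adj nervous]]] [N editor]]] [PP [P near] [NP [Det the] [AP [Adj nervous]] [N editor]]]]]
The difference turns on whether NP → NP PP is used at the relevant span, versus an alternative expansion of NP.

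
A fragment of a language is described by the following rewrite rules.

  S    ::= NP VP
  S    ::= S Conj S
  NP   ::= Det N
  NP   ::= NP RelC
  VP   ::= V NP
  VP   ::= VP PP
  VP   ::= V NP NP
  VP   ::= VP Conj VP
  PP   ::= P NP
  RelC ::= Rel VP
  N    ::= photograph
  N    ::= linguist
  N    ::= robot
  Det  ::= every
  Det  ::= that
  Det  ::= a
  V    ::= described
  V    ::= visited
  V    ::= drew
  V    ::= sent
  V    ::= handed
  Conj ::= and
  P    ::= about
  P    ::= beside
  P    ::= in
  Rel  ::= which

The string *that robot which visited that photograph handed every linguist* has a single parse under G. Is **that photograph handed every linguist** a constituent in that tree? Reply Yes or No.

No

[S [NP [NP [Det that] [N robot]] [RelC [Rel which] [VP [V visited] [NP [Det that] [N photograph]]]]] [VP [V handed] [NP [Det every] [N linguist]]]]
The smallest constituent containing 'that photograph handed every linguist' is the S spanning 'that robot which visited that photograph handed every linguist'; no single node in the tree dominates exactly the given words.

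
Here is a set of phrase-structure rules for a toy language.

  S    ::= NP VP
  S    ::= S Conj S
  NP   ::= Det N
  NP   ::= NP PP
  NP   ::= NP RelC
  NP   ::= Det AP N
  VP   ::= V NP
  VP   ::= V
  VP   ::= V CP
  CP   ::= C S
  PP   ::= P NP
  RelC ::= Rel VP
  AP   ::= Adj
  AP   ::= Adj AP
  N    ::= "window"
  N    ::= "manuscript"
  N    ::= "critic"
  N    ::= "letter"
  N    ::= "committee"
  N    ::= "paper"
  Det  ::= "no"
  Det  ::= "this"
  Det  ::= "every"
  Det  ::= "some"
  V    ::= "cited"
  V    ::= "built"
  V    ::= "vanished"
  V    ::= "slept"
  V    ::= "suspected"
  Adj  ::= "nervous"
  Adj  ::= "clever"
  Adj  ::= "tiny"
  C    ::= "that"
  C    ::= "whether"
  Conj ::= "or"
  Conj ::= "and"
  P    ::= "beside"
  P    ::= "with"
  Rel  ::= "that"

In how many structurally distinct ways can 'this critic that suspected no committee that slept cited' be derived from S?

2

The two bracketings:
[S [NP [NP [Det this] [N critic]] [RelC [Rel that] [VP [V suspected] [NP [NP [Det no] [N committee]] [RelC [Rel that] [VP [V slept]]]]]]] [VP [V cited]]]
[S [NP [NP [NP [Det this] [N critic]] [RelC [Rel that] [VP [V suspected] [NP [Det no] [N committee]]]]] [RelC [Rel that] [VP [V slept]]]] [VP [V cited]]]
The trees differ in how a recursive rule is bracketed over the same span.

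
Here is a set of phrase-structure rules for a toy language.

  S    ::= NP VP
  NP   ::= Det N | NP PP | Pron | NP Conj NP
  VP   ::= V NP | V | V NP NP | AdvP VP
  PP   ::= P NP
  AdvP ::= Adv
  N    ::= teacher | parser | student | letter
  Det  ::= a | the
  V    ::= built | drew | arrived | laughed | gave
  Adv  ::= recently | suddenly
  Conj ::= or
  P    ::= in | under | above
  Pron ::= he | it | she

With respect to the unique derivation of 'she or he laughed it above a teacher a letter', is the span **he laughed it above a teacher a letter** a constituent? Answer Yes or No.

No

[S [NP [NP [Pron she]] [Conj or] [NP [Pron he]]] [VP [V laughed] [NP [NP [Pron it]] [PP [P above] [NP [Det a] [N teacher]]]] [NP [Det a] [N letter]]]]
The smallest constituent containing 'he laughed it above a teacher a letter' is the S spanning 'she or he laughed it above a teacher a letter'; no single node in the tree dominates exactly the given words.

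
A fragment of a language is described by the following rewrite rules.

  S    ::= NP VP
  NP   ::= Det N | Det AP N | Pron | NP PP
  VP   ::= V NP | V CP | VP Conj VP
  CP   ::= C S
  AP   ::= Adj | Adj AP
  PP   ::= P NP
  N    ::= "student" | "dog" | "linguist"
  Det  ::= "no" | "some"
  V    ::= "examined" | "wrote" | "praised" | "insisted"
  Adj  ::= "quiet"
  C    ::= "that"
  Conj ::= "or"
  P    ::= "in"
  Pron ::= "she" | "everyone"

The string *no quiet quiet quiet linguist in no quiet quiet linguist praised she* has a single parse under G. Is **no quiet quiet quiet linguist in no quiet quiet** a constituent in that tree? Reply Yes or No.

No

[S [NP [NP [Det no] [AP [Adj quiet] [AP [Adj quiet] [AP [Adj quiet]]]] [N linguist]] [PP [P in] [NP [Det no] [AP [Adj quiet] [AP [Adj quiet]]] [N linguist]]]] [VP [V praised] [NP [Pron she]]]]
The smallest constituent containing 'no quiet quiet quiet linguist in no quiet quiet' is the NP spanning 'no quiet quiet quiet linguist in no quiet quiet linguist'; no single node in the tree dominates exactly the given words.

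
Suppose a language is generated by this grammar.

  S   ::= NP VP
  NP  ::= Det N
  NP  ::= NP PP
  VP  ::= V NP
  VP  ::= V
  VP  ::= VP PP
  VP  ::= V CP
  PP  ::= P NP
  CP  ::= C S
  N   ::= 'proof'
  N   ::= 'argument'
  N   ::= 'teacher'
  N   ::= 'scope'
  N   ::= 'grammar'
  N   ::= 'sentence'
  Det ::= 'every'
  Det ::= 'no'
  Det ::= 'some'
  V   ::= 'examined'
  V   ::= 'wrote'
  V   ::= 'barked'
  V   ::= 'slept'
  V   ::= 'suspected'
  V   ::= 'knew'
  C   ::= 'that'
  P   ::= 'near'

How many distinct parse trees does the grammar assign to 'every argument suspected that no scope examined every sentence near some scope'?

3

Two of the 3 distinct bracketings:
[S [NP [Det every] [N argument]] [VP [VP [V suspected] [CP [C that] [S [NP [Det no] [N scope]] [VP [V examined] [NP [Det every] [N sentence]]]]]] [PP [P near] [NP [Det some] [N scope]]]]]
[S [NP [Det every] [N argument]] [VP [V suspected] [CP [C that] [S [NP [Det no] [N scope]] [VP [V examined] [NP [NP [Det every] [N sentence]] [PP [P near] [NP [Det some] [N scope]]]]]]]]]
The difference turns on whether NP → NP PP is used at the relevant span, versus an alternative expansion of NP.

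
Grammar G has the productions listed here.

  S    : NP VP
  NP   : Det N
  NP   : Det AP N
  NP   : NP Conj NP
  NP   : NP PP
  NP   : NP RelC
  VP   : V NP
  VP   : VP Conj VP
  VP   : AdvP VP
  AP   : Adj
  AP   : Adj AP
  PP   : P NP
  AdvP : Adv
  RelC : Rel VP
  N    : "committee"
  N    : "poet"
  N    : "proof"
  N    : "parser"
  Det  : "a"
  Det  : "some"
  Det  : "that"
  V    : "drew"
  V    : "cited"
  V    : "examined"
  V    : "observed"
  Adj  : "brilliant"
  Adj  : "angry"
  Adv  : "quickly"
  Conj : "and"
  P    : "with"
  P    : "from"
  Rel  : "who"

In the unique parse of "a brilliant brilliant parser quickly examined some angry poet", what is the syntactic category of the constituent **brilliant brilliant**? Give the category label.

AP

S
  NP
    Det: a
    AP
      Adj: brilliant
      AP
        Adj: brilliant
    N: parser
  VP
    AdvP
      Adv: quickly
    VP
      V: examined
      NP
        Det: some
        AP
          Adj: angry
        N: poet
The span 'brilliant brilliant' is the AP node built by AP → Adj AP.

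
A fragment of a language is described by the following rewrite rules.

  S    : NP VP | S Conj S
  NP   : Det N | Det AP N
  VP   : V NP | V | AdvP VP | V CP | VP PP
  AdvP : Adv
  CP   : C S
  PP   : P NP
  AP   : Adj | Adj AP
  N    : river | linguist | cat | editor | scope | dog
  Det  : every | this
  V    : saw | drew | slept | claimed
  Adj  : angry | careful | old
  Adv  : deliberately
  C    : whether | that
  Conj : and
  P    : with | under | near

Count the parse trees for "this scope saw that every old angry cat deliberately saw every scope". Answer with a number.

[S [NP [Det this] [N scope]] [VP [V saw] [CP [C that] [S [NP [Det every] [AP [Adj old] [AP [Adj angry]]] [N cat]] [VP [AdvP [Adv deliberately]] [VP [V saw] [NP [Det every] [N scope]]]]]]]]
No rule offers an alternative attachment or grouping for any span, so this is the only derivation.

1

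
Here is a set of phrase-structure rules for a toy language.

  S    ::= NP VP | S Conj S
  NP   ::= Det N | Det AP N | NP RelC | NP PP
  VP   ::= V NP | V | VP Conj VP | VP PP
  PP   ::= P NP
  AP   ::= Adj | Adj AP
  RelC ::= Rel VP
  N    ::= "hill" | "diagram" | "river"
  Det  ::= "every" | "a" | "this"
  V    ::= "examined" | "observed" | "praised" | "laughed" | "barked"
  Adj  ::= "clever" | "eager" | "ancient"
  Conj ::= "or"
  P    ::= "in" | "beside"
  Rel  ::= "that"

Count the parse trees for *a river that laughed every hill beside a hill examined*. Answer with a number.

3

Two of the 3 distinct bracketings:
[S [NP [NP [Det a] [N river]] [RelC [Rel that] [VP [V laughed] [NP [NP [Det every] [N hill]] [PP [P beside] [NP [Det a] [N hill]]]]]]] [VP [V examined]]]
[S [NP [NP [Det a] [N river]] [RelC [Rel that] [VP [VP [V laughed] [NP [Det every] [N hill]]] [PP [P beside] [NP [Det a] [N hill]]]]]] [VP [V examined]]]
The difference turns on whether NP → NP PP is used at the relevant span, versus an alternative expansion of NP.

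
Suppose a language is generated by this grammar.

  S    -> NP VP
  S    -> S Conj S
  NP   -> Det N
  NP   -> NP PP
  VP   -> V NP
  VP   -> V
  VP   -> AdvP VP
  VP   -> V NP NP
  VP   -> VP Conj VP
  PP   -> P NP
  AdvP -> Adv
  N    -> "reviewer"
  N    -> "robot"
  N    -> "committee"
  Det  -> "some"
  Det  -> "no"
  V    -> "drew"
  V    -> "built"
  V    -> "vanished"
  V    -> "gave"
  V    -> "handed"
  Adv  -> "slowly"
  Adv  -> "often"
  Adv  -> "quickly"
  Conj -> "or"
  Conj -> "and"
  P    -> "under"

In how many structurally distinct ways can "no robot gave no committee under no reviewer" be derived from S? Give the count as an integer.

[S [NP [Det no] [N robot]] [VP [V gave] [NP [NP [Det no] [N committee]] [PP [P under] [NP [Det no] [N reviewer]]]]]]
No rule offers an alternative attachment or grouping for any span, so this is the only derivation.

1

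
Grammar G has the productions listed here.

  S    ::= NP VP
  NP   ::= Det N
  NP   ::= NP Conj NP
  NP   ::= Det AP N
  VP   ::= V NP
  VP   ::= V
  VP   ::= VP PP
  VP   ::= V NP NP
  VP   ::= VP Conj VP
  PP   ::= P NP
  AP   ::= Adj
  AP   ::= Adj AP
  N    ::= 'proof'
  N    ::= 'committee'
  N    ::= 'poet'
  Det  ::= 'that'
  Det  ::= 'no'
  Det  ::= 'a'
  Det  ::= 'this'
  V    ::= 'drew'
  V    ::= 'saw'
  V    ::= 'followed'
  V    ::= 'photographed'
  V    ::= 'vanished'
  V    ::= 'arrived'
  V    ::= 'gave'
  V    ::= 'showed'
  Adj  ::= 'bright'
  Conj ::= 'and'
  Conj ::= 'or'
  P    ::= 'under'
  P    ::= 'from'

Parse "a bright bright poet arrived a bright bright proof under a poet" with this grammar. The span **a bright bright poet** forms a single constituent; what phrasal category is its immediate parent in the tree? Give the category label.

S

[S [NP [Det a] [AP [Adj bright] [AP [Adj bright]]] [N poet]] [VP [VP [V arrived] [NP [Det a] [AP [Adj bright] [AP [Adj bright]]] [N proof]]] [PP [P under] [NP [Det a] [N poet]]]]]
The span 'a bright bright poet' is the NP node built by NP → Det AP N.
Its mother is the S built by S → NP VP.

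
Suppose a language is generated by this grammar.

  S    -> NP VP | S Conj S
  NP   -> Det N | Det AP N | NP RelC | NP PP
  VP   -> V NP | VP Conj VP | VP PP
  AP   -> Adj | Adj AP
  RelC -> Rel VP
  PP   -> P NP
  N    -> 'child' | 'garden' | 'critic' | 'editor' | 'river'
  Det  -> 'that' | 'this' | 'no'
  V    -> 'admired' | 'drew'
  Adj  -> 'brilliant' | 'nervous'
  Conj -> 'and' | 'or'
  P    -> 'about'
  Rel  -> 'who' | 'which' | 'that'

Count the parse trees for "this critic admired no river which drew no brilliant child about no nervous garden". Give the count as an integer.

4

Two of the 4 distinct bracketings:
[S [NP [Det this] [N critic]] [VP [V admired] [NP [NP [Det no] [N river]] [RelC [Rel which] [VP [V drew] [NP [NP [Det no] [AP [Adj brilliant]] [N child]] [PP [P about] [NP [Det no] [AP [Adj nervous]] [N garden]]]]]]]]]
[S [NP [Det this] [N critic]] [VP [V admired] [NP [NP [Det no] [N river]] [RelC [Rel which] [VP [VP [V drew] [NP [Det no] [AP [Adj brilliant]] [N child]]] [PP [P about] [NP [Det no] [AP [Adj nervous]] [N garden]]]]]]]]
The difference turns on whether NP → NP PP is used at the relevant span, versus an alternative expansion of NP.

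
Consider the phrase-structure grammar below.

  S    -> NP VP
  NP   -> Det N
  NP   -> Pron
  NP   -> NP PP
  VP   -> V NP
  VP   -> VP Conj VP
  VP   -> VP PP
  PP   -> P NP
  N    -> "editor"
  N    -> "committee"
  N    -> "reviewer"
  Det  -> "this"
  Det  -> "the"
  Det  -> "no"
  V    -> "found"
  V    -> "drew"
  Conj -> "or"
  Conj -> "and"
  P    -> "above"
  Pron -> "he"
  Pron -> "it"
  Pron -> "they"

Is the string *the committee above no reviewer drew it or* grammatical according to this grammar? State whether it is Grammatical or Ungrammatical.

Ungrammatical

For S → NP VP, every NP-prefix leaves a non-VP remainder: after 'the committee' the remainder is not a VP; after 'the committee above no reviewer' the remainder is not a VP.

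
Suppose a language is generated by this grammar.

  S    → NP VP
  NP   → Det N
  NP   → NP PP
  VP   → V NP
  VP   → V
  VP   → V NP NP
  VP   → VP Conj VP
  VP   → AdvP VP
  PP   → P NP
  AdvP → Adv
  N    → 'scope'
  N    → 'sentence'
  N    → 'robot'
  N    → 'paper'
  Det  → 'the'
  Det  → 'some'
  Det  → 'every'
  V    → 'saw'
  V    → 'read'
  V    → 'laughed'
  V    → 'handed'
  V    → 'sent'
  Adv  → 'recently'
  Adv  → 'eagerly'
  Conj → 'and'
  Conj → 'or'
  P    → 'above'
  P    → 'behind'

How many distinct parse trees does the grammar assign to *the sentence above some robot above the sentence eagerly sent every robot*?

The two bracketings:
[S [NP [NP [Det the] [N sentence]] [PP [P above] [NP [NP [Det some] [N robot]] [PP [P above] [NP [Det the] [N sentence]]]]]] [VP [AdvP [Adv eagerly]] [VP [V sent] [NP [Det every] [N robot]]]]]
[S [NP [NP [NP [Det the] [N sentence]] [PP [P above] [NP [Det some] [N robot]]]] [PP [P above] [NP [Det the] [N sentence]]]] [VP [AdvP [Adv eagerly]] [VP [V sent] [NP [Det every] [N robot]]]]]
The trees differ in how a recursive rule is bracketed over the same span.

2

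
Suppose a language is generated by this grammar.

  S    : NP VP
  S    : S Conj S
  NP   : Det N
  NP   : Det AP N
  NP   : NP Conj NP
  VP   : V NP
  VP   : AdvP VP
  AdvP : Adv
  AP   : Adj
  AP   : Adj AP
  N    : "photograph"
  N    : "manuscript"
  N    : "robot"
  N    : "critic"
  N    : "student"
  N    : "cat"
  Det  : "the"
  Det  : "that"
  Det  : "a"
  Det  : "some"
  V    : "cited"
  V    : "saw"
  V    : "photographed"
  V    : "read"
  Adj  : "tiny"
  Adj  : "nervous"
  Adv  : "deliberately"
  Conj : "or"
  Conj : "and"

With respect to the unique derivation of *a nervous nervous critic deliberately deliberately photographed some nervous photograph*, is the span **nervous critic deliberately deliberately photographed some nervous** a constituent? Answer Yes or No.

[S [NP [Det a] [AP [Adj nervous] [AP [Adj nervous]]] [N critic]] [VP [AdvP [Adv deliberately]] [VP [AdvP [Adv deliberately]] [VP [V photographed] [NP [Det some] [AP [Adj nervous]] [N photograph]]]]]]
The smallest constituent containing 'nervous critic deliberately deliberately photographed some nervous' is the S spanning 'a nervous nervous critic deliberately deliberately photographed some nervous photograph'; no single node in the tree dominates exactly the given words.

No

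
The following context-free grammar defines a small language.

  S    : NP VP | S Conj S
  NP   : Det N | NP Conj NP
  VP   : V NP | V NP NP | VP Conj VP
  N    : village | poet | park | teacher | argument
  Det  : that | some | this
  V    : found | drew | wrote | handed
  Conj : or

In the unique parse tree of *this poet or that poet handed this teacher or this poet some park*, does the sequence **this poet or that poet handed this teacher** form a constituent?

[S [NP [NP [Det this] [N poet]] [Conj or] [NP [Det that] [N poet]]] [VP [V handed] [NP [NP [Det this] [N teacher]] [Conj or] [NP [Det this] [N poet]]] [NP [Det some] [N park]]]]
The smallest constituent containing 'this poet or that poet handed this teacher' is the S spanning 'this poet or that poet handed this teacher or this poet some park'; no single node in the tree dominates exactly the given words.

No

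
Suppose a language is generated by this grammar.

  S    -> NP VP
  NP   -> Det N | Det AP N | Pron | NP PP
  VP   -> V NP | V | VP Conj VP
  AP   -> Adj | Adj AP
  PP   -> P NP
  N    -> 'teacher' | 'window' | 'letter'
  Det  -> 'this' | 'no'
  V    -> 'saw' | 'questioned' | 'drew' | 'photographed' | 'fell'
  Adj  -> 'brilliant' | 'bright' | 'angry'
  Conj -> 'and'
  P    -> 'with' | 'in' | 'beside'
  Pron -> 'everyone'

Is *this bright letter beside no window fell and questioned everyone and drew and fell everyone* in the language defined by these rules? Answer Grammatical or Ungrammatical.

S
  NP
    NP
      Det: this
      AP
        Adj: bright
      N: letter
    PP
      P: beside
      NP
        Det: no
        N: window
  VP
    VP
      V: fell
    Conj: and
    VP
      VP
        V: questioned
        NP
          Pron: everyone
      Conj: and
      VP
        VP
          V: drew
        Conj: and
        VP
          V: fell
          NP
            Pron: everyone
Every word is introduced by a lexical rule and the phrasal rules combine the resulting categories into a single S.

Grammatical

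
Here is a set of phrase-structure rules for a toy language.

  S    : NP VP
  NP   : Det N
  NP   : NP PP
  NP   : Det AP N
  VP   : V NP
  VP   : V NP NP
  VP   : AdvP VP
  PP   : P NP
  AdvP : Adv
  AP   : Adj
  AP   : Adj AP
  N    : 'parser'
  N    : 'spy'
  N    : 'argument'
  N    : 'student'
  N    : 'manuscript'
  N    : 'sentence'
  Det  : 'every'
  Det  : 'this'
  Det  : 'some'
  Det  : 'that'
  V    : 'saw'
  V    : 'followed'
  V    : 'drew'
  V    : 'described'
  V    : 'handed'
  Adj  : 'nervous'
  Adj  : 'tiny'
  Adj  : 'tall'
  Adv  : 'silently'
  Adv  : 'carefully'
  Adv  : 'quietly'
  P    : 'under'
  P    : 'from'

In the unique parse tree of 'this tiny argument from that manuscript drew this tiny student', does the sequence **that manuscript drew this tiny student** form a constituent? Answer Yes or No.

[S [NP [NP [Det this] [AP [Adj tiny]] [N argument]] [PP [P from] [NP [Det that] [N manuscript]]]] [VP [V drew] [NP [Det this] [AP [Adj tiny]] [N student]]]]
The smallest constituent containing 'that manuscript drew this tiny student' is the S spanning 'this tiny argument from that manuscript drew this tiny student'; no single node in the tree dominates exactly the given words.

No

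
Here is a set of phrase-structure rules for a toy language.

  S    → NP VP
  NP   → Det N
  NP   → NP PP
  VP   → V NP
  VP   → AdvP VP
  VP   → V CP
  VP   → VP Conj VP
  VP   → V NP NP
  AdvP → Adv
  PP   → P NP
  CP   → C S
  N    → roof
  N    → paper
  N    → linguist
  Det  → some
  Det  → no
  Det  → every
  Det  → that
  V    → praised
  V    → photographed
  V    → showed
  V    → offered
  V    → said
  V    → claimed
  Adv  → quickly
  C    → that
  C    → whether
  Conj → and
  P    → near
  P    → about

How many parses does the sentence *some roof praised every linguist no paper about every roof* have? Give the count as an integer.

[S [NP [Det some] [N roof]] [VP [V praised] [NP [Det every] [N linguist]] [NP [NP [Det no] [N paper]] [PP [P about] [NP [Det every] [N roof]]]]]]
No rule offers an alternative attachment or grouping for any span, so this is the only derivation.

1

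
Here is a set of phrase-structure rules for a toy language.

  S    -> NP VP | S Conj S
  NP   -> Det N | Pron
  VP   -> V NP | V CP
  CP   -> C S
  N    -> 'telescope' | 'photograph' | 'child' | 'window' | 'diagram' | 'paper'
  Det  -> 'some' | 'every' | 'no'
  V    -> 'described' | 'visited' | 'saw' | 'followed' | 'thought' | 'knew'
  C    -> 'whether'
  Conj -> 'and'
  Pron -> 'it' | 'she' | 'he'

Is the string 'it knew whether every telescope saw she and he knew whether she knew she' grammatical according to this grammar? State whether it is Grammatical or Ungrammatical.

Grammatical

[S [NP [Pron it]] [VP [V knew] [CP [C whether] [S [S [NP [Det every] [N telescope]] [VP [V saw] [NP [Pron she]]]] [Conj and] [S [NP [Pron he]] [VP [V knew] [CP [C whether] [S [NP [Pron she]] [VP [V knew] [NP [Pron she]]]]]]]]]]]
Each bracket corresponds to one application of a listed rule, so the string is derivable from S.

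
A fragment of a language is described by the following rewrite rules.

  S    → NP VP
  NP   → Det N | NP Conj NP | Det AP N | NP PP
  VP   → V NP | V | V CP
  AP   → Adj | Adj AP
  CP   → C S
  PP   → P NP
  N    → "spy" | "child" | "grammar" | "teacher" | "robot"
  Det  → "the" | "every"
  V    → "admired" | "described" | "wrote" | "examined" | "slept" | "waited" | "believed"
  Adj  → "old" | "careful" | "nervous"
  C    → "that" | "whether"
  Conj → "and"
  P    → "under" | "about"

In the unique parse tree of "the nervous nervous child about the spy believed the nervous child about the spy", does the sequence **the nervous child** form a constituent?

[S [NP [NP [Det the] [AP [Adj nervous] [AP [Adj nervous]]] [N child]] [PP [P about] [NP [Det the] [N spy]]]] [VP [V believed] [NP [NP [Det the] [AP [Adj nervous]] [N child]] [PP [P about] [NP [Det the] [N spy]]]]]]
The words 'the nervous child' are exhaustively dominated by a single NP node (built by NP → Det AP N), so they form a constituent.

Yes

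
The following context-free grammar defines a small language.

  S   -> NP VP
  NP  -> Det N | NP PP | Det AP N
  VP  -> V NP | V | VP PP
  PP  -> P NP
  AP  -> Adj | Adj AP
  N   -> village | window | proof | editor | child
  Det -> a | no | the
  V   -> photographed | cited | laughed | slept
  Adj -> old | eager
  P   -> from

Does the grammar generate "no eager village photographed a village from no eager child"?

Grammatical

[S [NP [Det no] [AP [Adj eager]] [N village]] [VP [V photographed] [NP [NP [Det a] [N village]] [PP [P from] [NP [Det no] [AP [Adj eager]] [N child]]]]]]
Every word is introduced by a lexical rule and the phrasal rules combine the resulting categories into a single S.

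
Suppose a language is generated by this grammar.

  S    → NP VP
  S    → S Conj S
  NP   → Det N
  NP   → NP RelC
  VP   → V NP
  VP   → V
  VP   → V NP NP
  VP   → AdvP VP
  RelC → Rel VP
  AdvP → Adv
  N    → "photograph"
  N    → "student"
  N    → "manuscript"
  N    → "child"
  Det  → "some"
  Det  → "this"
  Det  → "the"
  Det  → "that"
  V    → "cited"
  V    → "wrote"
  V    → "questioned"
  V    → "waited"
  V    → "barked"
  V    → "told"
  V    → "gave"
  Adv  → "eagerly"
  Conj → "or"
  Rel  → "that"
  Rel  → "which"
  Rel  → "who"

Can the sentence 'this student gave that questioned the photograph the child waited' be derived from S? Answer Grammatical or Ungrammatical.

For S → NP VP, the only prefix that parses as NP is 'this student', but the remainder 'gave that questioned the photograph the child waited' is not a VP under these rules. The alternative S rule S → S Conj S likewise has no satisfying split.

Ungrammatical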